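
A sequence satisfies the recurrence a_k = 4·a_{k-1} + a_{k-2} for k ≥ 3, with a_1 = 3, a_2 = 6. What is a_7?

8667

a_3 = 27; a_4 = 114; a_5 = 483; a_6 = 2046; a_7 = 8667.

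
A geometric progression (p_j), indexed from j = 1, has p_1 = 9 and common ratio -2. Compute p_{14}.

p_j = 9·(-2)^(j-1).
p_{14} = 9·(-2)^13 = -73728.

-73728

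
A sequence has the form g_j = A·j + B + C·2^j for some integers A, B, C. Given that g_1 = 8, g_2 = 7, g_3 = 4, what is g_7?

Plug in j = 1, 2, 3: A + B + 2C = 8; 2A + B + 4C = 7; 3A + B + 8C = 4.
Subtracting the first from the second: A + 2C = -1.
Subtracting the second from the third: A + 4C = -3.
Solving: C = -1, A = 1, then B = 9.
Hence g_7 = 1·7 + 9 + (-1)·128 = -112.

-112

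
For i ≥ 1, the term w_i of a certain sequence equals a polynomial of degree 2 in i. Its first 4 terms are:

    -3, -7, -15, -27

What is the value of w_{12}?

-267

1st diffs: -4, -8, -12.
2nd diffs: -4, -4 (constant).
Newton forward-difference form: w_i = -3 + (-4)·C(i-1,1) + (-4)·C(i-1,2).
At i = 12: i-1 = 11, so w_{12} = -3 - 44 - 220 = -267.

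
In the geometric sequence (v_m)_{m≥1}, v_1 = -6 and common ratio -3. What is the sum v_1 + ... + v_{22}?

47071589412

v_m = (-6)·(-3)^(m-1).
S = (-6)·((-3)^22 - 1)/(-3 - 1) = (-6)·(31381059609 - 1)/(-4) = 47071589412.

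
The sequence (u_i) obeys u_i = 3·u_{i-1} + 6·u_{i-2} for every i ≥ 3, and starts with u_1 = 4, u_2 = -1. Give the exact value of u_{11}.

Iterate the recurrence:
u_3 = 21;  u_4 = 57;  u_5 = 297;  u_6 = 1233;  u_7 = 5481;  u_8 = 23841;  u_9 = 104409;  u_{10} = 456273;  u_{11} = 1995273.

1995273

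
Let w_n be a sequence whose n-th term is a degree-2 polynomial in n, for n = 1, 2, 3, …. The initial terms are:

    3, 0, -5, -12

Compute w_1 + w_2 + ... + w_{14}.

1st diffs: -3, -5, -7.
2nd diffs: -2, -2 (constant).
Newton forward-difference form: w_n = 3 + (-3)·C(n-1,1) + (-2)·C(n-1,2).
Continuing: …, -21, -32, -45, -60, …, w_{14} = -192.
Summing n = 1..14 (14 terms) gives -959.

-959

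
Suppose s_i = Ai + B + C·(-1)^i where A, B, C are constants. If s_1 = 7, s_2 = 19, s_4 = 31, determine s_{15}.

Write the equations: A + B - C = 7; 2A + B + C = 19; 4A + B + C = 31.
Subtracting the first from the second: A + 2C = 12.
Subtracting the second from the third: 2A = 12.
Solving: C = 3, A = 6, then B = 4.
Hence s_{15} = 6·15 + 4 + 3·(-1) = 91.

91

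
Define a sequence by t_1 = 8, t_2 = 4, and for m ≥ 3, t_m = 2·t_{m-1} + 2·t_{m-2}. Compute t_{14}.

1344256

Step forward from the initial values:
t_3 = 24  t_4 = 56  t_5 = 160  …  t_{11} = 65920  t_{12} = 180096  t_{13} = 492032  t_{14} = 1344256.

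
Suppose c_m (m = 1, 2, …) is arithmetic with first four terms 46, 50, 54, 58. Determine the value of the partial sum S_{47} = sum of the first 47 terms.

Common difference d = 4.
c_m = 46 + (m - 1)·4.
c_{47} = 230; S = 47·(46 + 230)/2 = 6486.

6486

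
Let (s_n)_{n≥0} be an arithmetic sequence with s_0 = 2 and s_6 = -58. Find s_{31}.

Common difference d = (-58 - 2) / (6 - 0) = -10.
s_n = 2 + (n - 0)·(-10).
s_{31} = 2 + 31·(-10) = -308.

-308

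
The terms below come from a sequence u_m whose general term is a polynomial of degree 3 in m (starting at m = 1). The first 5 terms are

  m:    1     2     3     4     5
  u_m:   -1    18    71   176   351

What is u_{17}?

14463

1st diffs: 19, 53, 105, 175.
2nd diffs: 34, 52, 70.
3rd diffs: 18, 18 (constant).
Newton forward-difference form: u_m = -1 + 19·C(m-1,1) + 34·C(m-1,2) + 18·C(m-1,3).
At m = 17: m-1 = 16, so u_{17} = -1 + 304 + 4080 + 10080 = 14463.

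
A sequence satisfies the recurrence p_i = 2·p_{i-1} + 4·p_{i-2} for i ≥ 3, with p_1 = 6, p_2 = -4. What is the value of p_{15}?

p_3 = 16; p_4 = 16; p_5 = 96; …; p_{12} = 311296; p_{13} = 1007616; p_{14} = 3260416; p_{15} = 10551296.

10551296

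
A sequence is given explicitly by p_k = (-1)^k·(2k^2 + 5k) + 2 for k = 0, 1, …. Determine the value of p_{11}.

-295

(-1)^11 = -1; 2k^2 + 5k at k=11 is 297; so p_{11} = -295.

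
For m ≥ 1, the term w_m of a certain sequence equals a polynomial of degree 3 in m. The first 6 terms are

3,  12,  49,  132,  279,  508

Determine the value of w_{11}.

1st diffs: 9, 37, 83, 147, 229.
2nd diffs: 28, 46, 64, 82.
3rd diffs: 18, 18, 18 (constant).
So w_m = 3m^3 - 4m^2 + 4.
Evaluating at m = 11 gives w_{11} = 3513.

3513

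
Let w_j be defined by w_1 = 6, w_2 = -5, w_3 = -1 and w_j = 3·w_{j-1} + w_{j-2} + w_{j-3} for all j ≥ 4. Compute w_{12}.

-58150

Compute successive terms:
w_4 = -2  w_5 = -12  w_6 = -39  w_7 = -131  w_8 = -444  w_9 = -1502  w_{10} = -5081  w_{11} = -17189  w_{12} = -58150.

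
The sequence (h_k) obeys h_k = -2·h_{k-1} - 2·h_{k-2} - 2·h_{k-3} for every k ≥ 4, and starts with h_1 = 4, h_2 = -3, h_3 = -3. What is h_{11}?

32

Applying the relation repeatedly:
h_4 = 4;  h_5 = 4;  h_6 = -10;  h_7 = 4;  h_8 = 4;  h_9 = 4;  h_{10} = -24;  h_{11} = 32.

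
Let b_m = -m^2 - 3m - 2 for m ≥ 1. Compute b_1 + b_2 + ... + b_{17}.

-2278

Over m = 1..17: Σm = 153, Σm² = 1785.
Total = (-1)·1785 + (-3)·153 + (-2)·17 = -2278.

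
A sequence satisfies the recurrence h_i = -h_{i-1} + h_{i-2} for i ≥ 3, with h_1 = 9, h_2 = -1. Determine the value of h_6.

-32

Compute successive terms:
h_3 = 10  h_4 = -11  h_5 = 21  h_6 = -32.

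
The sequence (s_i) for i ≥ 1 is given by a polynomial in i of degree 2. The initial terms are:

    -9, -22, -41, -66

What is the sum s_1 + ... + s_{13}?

1st diffs: -13, -19, -25.
2nd diffs: -6, -6 (constant).
Newton forward-difference form: s_i = -9 + (-13)·C(i-1,1) + (-6)·C(i-1,2).
Continuing: …, -97, -134, -177, -226, …, s_{13} = -561.
Summing i = 1..13 (13 terms) gives -2847.

-2847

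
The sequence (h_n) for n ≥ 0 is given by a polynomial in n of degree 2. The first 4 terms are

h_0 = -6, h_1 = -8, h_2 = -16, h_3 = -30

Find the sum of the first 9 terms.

-630

1st diffs: -2, -8, -14.
2nd diffs: -6, -6 (constant).
So h_n = -3n^2 + n - 6.
Continuing: …, -50, -76, -108, -146, …, h_8 = -190.
Summing n = 0..8 (9 terms) gives -630.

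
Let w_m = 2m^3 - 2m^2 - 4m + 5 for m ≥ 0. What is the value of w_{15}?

6245

w_{15} = 2·15^3 - 2·15^2 - 4·15 + 5 = 6245.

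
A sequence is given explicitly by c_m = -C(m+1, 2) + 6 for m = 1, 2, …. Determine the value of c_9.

-39

C(10, 2) = 45, so c_9 = -39.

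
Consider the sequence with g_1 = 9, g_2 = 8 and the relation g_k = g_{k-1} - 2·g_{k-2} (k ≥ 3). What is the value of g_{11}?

218

Compute successive terms:
g_3 = -10  g_4 = -26  g_5 = -6  g_6 = 46  g_7 = 58  g_8 = -34  g_9 = -150  g_{10} = -82  g_{11} = 218.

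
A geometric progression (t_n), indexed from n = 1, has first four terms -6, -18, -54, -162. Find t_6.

Common ratio r = 3.
t_n = (-6)·3^(n-1).
t_6 = (-6)·3^5 = -1458.

-1458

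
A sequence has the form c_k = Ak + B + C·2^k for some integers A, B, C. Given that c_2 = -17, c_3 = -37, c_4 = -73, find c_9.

-2077

At k = 2, 3, 4: 2A + B + 4C = -17; 3A + B + 8C = -37; 4A + B + 16C = -73.
Subtracting the first from the second: A + 4C = -20.
Subtracting the second from the third: A + 8C = -36.
Solving: C = -4, A = -4, then B = 7.
Hence c_9 = -4·9 + 7 + (-4)·512 = -2077.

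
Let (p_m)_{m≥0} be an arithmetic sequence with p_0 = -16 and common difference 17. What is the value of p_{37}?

613

p_m = -16 + (m - 0)·17.
p_{37} = -16 + 37·17 = 613.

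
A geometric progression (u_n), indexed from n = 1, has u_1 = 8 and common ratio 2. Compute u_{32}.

u_n = 8·2^(n-1).
u_{32} = 8·2^31 = 17179869184.

17179869184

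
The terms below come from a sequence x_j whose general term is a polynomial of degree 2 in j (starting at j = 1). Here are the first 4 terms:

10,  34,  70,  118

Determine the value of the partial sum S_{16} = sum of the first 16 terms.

1st diffs: 24, 36, 48.
2nd diffs: 12, 12 (constant).
Newton forward-difference form: x_j = 10 + 24·C(j-1,1) + 12·C(j-1,2).
Continuing: …, 178, 250, 334, 430, …, x_{16} = 1630.
Summing j = 1..16 (16 terms) gives 9760.

9760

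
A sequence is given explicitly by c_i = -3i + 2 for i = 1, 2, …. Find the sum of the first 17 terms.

-425

Over i = 1..17: Σi = 153.
Total = (-3)·153 + (2)·17 = -425.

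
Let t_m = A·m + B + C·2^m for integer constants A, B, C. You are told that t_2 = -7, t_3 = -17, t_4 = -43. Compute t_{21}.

-8388485

The three given values yield: 2A + B + 4C = -7; 3A + B + 8C = -17; 4A + B + 16C = -43.
Subtracting the first from the second: A + 4C = -10.
Subtracting the second from the third: A + 8C = -26.
Solving: C = -4, A = 6, then B = -3.
Therefore t_{21} = 126 + (-3) + (-4)·2097152 = -8388485.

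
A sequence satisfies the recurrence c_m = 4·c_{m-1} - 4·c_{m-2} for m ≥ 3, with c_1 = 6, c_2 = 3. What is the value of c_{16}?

-2015232

c_3 = -12  c_4 = -60  c_5 = -192  …  c_{13} = -196608  c_{14} = -430080  c_{15} = -933888  c_{16} = -2015232.
(Characteristic roots are 2 and 2.)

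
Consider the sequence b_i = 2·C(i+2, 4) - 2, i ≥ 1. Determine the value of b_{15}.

C(17, 4) = 2380, so b_{15} = 4758.

4758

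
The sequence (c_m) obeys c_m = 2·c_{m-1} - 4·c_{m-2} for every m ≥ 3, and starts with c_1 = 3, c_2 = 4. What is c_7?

192

c_3 = -4; c_4 = -24; c_5 = -32; c_6 = 32; c_7 = 192.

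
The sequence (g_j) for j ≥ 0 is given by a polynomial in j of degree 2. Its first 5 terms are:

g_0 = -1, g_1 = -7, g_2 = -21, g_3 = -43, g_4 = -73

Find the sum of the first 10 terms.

-1240

1st diffs: -6, -14, -22, -30.
2nd diffs: -8, -8, -8 (constant).
So g_j = -4j^2 - 2j - 1.
Continuing: …, -111, -157, -211, -273, …, g_9 = -343.
Summing j = 0..9 (10 terms) gives -1240.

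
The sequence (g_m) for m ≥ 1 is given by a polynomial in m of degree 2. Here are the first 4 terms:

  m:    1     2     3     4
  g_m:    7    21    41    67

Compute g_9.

287

1st diffs: 14, 20, 26.
2nd diffs: 6, 6 (constant).
Newton forward-difference form: g_m = 7 + 14·C(m-1,1) + 6·C(m-1,2).
At m = 9: m-1 = 8, so g_9 = 7 + 112 + 168 = 287.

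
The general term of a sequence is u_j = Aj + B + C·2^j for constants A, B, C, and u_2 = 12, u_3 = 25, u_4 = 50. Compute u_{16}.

The three given values yield: 2A + B + 4C = 12; 3A + B + 8C = 25; 4A + B + 16C = 50.
Subtracting the first from the second: A + 4C = 13.
Subtracting the second from the third: A + 8C = 25.
Solving: C = 3, A = 1, then B = -2.
So u_j = 1·j + (-2) + 3·2^j; at j=16 this is 196622.

196622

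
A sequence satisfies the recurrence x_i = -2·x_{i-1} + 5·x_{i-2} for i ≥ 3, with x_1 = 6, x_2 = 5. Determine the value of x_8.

Step forward from the initial values:
x_3 = 20; x_4 = -15; x_5 = 130; x_6 = -335; x_7 = 1320; x_8 = -4315.

-4315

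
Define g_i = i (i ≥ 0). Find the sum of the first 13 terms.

78

Over i = 0..12: Σi = 78.
Total = (1)·78 = 78.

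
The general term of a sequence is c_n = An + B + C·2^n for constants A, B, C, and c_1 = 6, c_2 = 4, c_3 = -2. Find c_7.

-234

At n = 1, 2, 3: A + B + 2C = 6; 2A + B + 4C = 4; 3A + B + 8C = -2.
Subtracting the first from the second: A + 2C = -2.
Subtracting the second from the third: A + 4C = -6.
Solving: C = -2, A = 2, then B = 8.
Hence c_7 = 2·7 + 8 + (-2)·128 = -234.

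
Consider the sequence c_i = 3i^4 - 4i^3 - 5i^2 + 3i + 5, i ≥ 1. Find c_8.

c_8 = 3·8^4 - 4·8^3 - 5·8^2 + 3·8 + 5 = 9949.

9949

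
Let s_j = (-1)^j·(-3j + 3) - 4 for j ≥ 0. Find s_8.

(-1)^8 = 1; -3j + 3 at j=8 is -21; so s_8 = -25.

-25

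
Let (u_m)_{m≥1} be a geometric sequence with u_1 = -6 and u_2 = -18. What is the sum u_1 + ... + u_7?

-6558

Common ratio r = 3.
u_m = (-6)·3^(m-1).
S = (-6)·(3^7 - 1)/(3 - 1) = (-6)·(2187 - 1)/(2) = -6558.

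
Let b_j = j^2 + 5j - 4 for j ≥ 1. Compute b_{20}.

496

b_{20} = 1·20^2 + 5·20 - 4 = 496.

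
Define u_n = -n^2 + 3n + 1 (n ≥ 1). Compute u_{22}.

u_{22} = -1·22^2 + 3·22 + 1 = -417.

-417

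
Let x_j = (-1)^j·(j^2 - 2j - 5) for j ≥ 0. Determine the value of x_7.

(-1)^7 = -1; j^2 - 2j - 5 at j=7 is 30; so x_7 = -30.

-30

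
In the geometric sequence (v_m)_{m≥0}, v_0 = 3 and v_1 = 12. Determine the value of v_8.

196608

Common ratio r = 4.
v_m = 3·4^(m-0).
v_8 = 3·4^8 = 196608.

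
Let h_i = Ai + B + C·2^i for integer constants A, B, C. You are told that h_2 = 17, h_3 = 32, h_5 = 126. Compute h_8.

Plug in i = 2, 3, 5: 2A + B + 4C = 17; 3A + B + 8C = 32; 5A + B + 32C = 126.
Subtracting the first from the second: A + 4C = 15.
Subtracting the second from the third: 2A + 24C = 94.
Solving: C = 4, A = -1, then B = 3.
So h_i = -1·i + 3 + 4·2^i; at i=8 this is 1019.

1019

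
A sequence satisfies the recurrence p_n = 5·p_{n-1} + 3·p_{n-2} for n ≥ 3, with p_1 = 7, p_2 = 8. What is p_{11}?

52915276

Compute successive terms:
p_3 = 61  p_4 = 329  p_5 = 1828  p_6 = 10127  p_7 = 56119  p_8 = 310976  p_9 = 1723237  p_{10} = 9549113  p_{11} = 52915276.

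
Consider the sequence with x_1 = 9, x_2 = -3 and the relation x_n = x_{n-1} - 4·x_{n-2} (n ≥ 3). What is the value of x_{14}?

Compute successive terms:
x_3 = -39;  x_4 = -27;  x_5 = 129;  …;  x_{11} = 5241;  x_{12} = -13947;  x_{13} = -34911;  x_{14} = 20877.

20877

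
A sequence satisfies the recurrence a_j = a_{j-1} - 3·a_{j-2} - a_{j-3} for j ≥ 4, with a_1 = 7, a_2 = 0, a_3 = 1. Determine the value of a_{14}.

-1720

Step forward from the initial values:
a_4 = -6;  a_5 = -9;  a_6 = 8;  …;  a_{11} = 65;  a_{12} = 842;  a_{13} = 871;  a_{14} = -1720.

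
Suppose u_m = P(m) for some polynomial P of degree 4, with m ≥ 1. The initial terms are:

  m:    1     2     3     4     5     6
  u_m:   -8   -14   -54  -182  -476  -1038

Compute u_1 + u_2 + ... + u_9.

-12972

1st diffs: -6, -40, -128, -294, -562.
2nd diffs: -34, -88, -166, -268.
3rd diffs: -54, -78, -102.
4th diffs: -24, -24 (constant).
Newton forward-difference form: u_m = -8 + (-6)·C(m-1,1) + (-34)·C(m-1,2) + (-54)·C(m-1,3) + (-24)·C(m-1,4).
Continuing: -1994, -3494, -5712.
Summing m = 1..9 (9 terms) gives -12972.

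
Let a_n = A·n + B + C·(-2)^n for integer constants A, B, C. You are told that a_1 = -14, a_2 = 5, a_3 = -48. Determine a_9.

-2094

Write the equations: A + B - 2C = -14; 2A + B + 4C = 5; 3A + B - 8C = -48.
Subtracting the first from the second: A + 6C = 19.
Subtracting the second from the third: A - 12C = -53.
Solving: C = 4, A = -5, then B = -1.
Therefore a_9 = -45 + (-1) + 4·(-512) = -2094.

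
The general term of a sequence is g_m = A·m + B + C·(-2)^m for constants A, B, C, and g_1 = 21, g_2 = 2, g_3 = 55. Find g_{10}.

The three given values yield: A + B - 2C = 21; 2A + B + 4C = 2; 3A + B - 8C = 55.
Subtracting the first from the second: A + 6C = -19.
Subtracting the second from the third: A - 12C = 53.
Solving: C = -4, A = 5, then B = 8.
Therefore g_{10} = 50 + 8 + (-4)·1024 = -4038.

-4038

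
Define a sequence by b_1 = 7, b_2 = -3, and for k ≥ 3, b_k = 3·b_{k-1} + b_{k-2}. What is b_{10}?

-11421

b_3 = -2, b_4 = -9, b_5 = -29, b_6 = -96, b_7 = -317, b_8 = -1047, b_9 = -3458, b_{10} = -11421.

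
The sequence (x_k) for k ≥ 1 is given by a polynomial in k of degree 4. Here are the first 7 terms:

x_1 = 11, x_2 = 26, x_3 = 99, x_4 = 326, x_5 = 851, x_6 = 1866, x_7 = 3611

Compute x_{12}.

1st diffs: 15, 73, 227, 525, 1015, 1745.
2nd diffs: 58, 154, 298, 490, 730.
3rd diffs: 96, 144, 192, 240.
4th diffs: 48, 48, 48 (constant).
Newton forward-difference form: x_k = 11 + 15·C(k-1,1) + 58·C(k-1,2) + 96·C(k-1,3) + 48·C(k-1,4).
At k = 12: k-1 = 11, so x_{12} = 11 + 165 + 3190 + 15840 + 15840 = 35046.

35046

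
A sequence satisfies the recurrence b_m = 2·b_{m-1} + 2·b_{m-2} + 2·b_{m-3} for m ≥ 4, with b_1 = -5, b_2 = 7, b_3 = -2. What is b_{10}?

Iterate the recurrence:
b_4 = 0, b_5 = 10, b_6 = 16, b_7 = 52, b_8 = 156, b_9 = 448, b_{10} = 1312.

1312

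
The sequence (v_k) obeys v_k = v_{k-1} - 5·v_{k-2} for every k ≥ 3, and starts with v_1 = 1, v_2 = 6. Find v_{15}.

75041

Iterate the recurrence:
v_3 = 1  v_4 = -29  v_5 = -34  …  v_{12} = 9631  v_{13} = -30799  v_{14} = -78954  v_{15} = 75041.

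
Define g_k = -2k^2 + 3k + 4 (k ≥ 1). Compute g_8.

g_8 = -2·8^2 + 3·8 + 4 = -100.

-100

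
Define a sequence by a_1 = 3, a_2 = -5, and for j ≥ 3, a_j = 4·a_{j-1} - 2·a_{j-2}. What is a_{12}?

-1755616

Iterate the recurrence:
a_3 = -26; a_4 = -94; a_5 = -324; a_6 = -1108; a_7 = -3784; a_8 = -12920; a_9 = -44112; a_{10} = -150608; a_{11} = -514208; a_{12} = -1755616.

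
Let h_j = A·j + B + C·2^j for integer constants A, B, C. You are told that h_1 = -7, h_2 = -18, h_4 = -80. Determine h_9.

Plug in j = 1, 2, 4: A + B + 2C = -7; 2A + B + 4C = -18; 4A + B + 16C = -80.
Subtracting the first from the second: A + 2C = -11.
Subtracting the second from the third: 2A + 12C = -62.
Solving: C = -5, A = -1, then B = 4.
So h_j = -1·j + 4 + (-5)·2^j; at j=9 this is -2565.

-2565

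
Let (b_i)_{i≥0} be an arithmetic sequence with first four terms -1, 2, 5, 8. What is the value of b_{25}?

74

Common difference d = 3.
b_i = -1 + (i - 0)·3.
b_{25} = -1 + 25·3 = 74.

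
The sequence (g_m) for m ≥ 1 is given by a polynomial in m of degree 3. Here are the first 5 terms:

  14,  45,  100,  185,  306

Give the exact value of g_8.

945

1st diffs: 31, 55, 85, 121.
2nd diffs: 24, 30, 36.
3rd diffs: 6, 6 (constant).
Newton forward-difference form: g_m = 14 + 31·C(m-1,1) + 24·C(m-1,2) + 6·C(m-1,3).
At m = 8: m-1 = 7, so g_8 = 14 + 217 + 504 + 210 = 945.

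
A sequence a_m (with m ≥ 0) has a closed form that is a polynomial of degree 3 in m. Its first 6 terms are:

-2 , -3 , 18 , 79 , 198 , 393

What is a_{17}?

1st diffs: -1, 21, 61, 119, 195.
2nd diffs: 22, 40, 58, 76.
3rd diffs: 18, 18, 18 (constant).
So a_m = 3m^3 + 2m^2 - 6m - 2.
Evaluating at m = 17 gives a_{17} = 15213.

15213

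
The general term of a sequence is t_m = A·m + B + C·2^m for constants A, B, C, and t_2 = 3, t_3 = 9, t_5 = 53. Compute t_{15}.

Plug in m = 2, 3, 5: 2A + B + 4C = 3; 3A + B + 8C = 9; 5A + B + 32C = 53.
Subtracting the first from the second: A + 4C = 6.
Subtracting the second from the third: 2A + 24C = 44.
Solving: C = 2, A = -2, then B = -1.
Therefore t_{15} = -30 + (-1) + 2·32768 = 65505.

65505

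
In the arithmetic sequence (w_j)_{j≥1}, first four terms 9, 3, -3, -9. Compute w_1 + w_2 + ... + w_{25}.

Common difference d = -6.
w_j = 9 + (j - 1)·(-6).
w_{25} = -135; S = 25·(9 + (-135))/2 = -1575.

-1575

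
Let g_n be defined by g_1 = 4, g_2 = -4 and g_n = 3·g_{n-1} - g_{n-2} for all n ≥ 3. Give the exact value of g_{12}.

Iterate the recurrence:
g_3 = -16; g_4 = -44; g_5 = -116; g_6 = -304; g_7 = -796; g_8 = -2084; g_9 = -5456; g_{10} = -14284; g_{11} = -37396; g_{12} = -97904.

-97904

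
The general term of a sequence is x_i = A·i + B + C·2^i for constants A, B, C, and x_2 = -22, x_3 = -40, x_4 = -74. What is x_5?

Write the equations: 2A + B + 4C = -22; 3A + B + 8C = -40; 4A + B + 16C = -74.
Subtracting the first from the second: A + 4C = -18.
Subtracting the second from the third: A + 8C = -34.
Solving: C = -4, A = -2, then B = -2.
Therefore x_5 = -10 + (-2) + (-4)·32 = -140.

-140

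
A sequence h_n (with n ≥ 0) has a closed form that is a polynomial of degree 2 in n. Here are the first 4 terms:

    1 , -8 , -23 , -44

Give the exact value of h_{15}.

1st diffs: -9, -15, -21.
2nd diffs: -6, -6 (constant).
Newton forward-difference form: h_n = 1 + (-9)·C(n,1) + (-6)·C(n,2).
At n = 15: n = 15, so h_{15} = 1 - 135 - 630 = -764.

-764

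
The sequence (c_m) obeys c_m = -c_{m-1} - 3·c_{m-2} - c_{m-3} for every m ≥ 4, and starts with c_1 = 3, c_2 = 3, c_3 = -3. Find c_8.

-9

Iterate the recurrence:
c_4 = -9; c_5 = 15; c_6 = 15; c_7 = -51; c_8 = -9.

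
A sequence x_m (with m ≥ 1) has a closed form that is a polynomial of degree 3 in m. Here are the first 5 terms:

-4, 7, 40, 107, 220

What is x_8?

1st diffs: 11, 33, 67, 113.
2nd diffs: 22, 34, 46.
3rd diffs: 12, 12 (constant).
So x_m = 2m^3 - m^2 - 5.
Evaluating at m = 8 gives x_8 = 955.

955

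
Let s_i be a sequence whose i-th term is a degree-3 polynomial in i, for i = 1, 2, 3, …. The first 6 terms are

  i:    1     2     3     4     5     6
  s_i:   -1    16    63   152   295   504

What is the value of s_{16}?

1st diffs: 17, 47, 89, 143, 209.
2nd diffs: 30, 42, 54, 66.
3rd diffs: 12, 12, 12 (constant).
Newton forward-difference form: s_i = -1 + 17·C(i-1,1) + 30·C(i-1,2) + 12·C(i-1,3).
At i = 16: i-1 = 15, so s_{16} = -1 + 255 + 3150 + 5460 = 8864.

8864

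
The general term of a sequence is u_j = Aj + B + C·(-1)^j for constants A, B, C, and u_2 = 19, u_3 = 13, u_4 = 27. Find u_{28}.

123

Write the equations: 2A + B + C = 19; 3A + B - C = 13; 4A + B + C = 27.
Subtracting the first from the second: A - 2C = -6.
Subtracting the second from the third: A + 2C = 14.
Solving: C = 5, A = 4, then B = 6.
Hence u_{28} = 4·28 + 6 + 5·1 = 123.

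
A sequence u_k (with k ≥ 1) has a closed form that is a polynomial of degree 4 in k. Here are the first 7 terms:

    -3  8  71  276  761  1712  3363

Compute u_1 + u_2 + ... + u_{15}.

291764

1st diffs: 11, 63, 205, 485, 951, 1651.
2nd diffs: 52, 142, 280, 466, 700.
3rd diffs: 90, 138, 186, 234.
4th diffs: 48, 48, 48 (constant).
Newton forward-difference form: u_k = -3 + 11·C(k-1,1) + 52·C(k-1,2) + 90·C(k-1,3) + 48·C(k-1,4).
Continuing: …, 5996, 9941, 15576, 23327, …, u_{15} = 85691.
Summing k = 1..15 (15 terms) gives 291764.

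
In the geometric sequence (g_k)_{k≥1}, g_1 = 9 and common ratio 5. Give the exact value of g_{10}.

g_k = 9·5^(k-1).
g_{10} = 9·5^9 = 17578125.

17578125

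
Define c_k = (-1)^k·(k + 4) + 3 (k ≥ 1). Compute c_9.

-10

(-1)^9 = -1; k + 4 at k=9 is 13; so c_9 = -10.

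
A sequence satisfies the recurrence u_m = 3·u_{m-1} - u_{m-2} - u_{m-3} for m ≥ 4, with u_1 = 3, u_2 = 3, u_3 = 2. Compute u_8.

-116

Applying the relation repeatedly:
u_4 = 0; u_5 = -5; u_6 = -17; u_7 = -46; u_8 = -116.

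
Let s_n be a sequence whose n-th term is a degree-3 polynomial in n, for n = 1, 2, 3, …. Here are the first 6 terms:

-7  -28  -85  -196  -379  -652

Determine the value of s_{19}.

1st diffs: -21, -57, -111, -183, -273.
2nd diffs: -36, -54, -72, -90.
3rd diffs: -18, -18, -18 (constant).
Newton forward-difference form: s_n = -7 + (-21)·C(n-1,1) + (-36)·C(n-1,2) + (-18)·C(n-1,3).
At n = 19: n-1 = 18, so s_{19} = -7 - 378 - 5508 - 14688 = -20581.

-20581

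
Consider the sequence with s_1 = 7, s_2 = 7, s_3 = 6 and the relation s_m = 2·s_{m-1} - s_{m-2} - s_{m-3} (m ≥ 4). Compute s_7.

-57

Step forward from the initial values:
s_4 = -2; s_5 = -17; s_6 = -38; s_7 = -57.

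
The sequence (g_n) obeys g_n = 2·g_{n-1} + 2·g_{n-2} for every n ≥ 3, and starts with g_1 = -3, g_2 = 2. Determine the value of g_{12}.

-3584

Applying the relation repeatedly:
g_3 = -2  g_4 = 0  g_5 = -4  g_6 = -8  g_7 = -24  g_8 = -64  g_9 = -176  g_{10} = -480  g_{11} = -1312  g_{12} = -3584.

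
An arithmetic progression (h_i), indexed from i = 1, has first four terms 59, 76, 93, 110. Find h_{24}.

450

Common difference d = 17.
h_i = 59 + (i - 1)·17.
h_{24} = 59 + 23·17 = 450.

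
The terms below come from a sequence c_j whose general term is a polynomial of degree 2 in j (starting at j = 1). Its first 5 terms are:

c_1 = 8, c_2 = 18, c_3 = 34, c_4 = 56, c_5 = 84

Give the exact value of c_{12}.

1st diffs: 10, 16, 22, 28.
2nd diffs: 6, 6, 6 (constant).
Newton forward-difference form: c_j = 8 + 10·C(j-1,1) + 6·C(j-1,2).
At j = 12: j-1 = 11, so c_{12} = 8 + 110 + 330 = 448.

448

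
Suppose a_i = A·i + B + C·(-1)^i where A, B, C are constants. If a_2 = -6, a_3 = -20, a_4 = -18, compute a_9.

-56

At i = 2, 3, 4: 2A + B + C = -6; 3A + B - C = -20; 4A + B + C = -18.
Subtracting the first from the second: A - 2C = -14.
Subtracting the second from the third: A + 2C = 2.
Solving: C = 4, A = -6, then B = 2.
Therefore a_9 = -54 + 2 + 4·(-1) = -56.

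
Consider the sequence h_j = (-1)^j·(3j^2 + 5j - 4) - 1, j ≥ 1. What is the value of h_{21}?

(-1)^21 = -1; 3j^2 + 5j - 4 at j=21 is 1424; so h_{21} = -1425.

-1425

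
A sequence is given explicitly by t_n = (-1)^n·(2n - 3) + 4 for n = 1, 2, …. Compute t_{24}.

(-1)^24 = 1; 2n - 3 at n=24 is 45; so t_{24} = 49.

49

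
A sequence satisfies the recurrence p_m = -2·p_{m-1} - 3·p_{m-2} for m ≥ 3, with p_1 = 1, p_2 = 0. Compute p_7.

Compute successive terms:
p_3 = -3  p_4 = 6  p_5 = -3  p_6 = -12  p_7 = 33.

33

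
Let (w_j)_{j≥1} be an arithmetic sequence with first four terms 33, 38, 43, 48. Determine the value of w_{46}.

Common difference d = 5.
w_j = 33 + (j - 1)·5.
w_{46} = 33 + 45·5 = 258.

258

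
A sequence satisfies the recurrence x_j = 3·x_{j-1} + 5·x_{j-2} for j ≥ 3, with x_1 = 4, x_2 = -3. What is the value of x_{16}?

Iterate the recurrence:
x_3 = 11; x_4 = 18; x_5 = 109; …; x_{13} = 9696964; x_{14} = 40655157; x_{15} = 170450291; x_{16} = 714626658.

714626658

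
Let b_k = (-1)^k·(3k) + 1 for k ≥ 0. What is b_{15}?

-44

(-1)^15 = -1; 3k at k=15 is 45; so b_{15} = -44.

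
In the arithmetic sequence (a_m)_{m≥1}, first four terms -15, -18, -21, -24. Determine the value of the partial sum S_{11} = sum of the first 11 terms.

-330

Common difference d = -3.
a_m = -15 + (m - 1)·(-3).
a_{11} = -45; S = 11·(-15 + (-45))/2 = -330.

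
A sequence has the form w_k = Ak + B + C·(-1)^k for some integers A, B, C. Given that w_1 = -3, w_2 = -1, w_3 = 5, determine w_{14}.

At k = 1, 2, 3: A + B - C = -3; 2A + B + C = -1; 3A + B - C = 5.
Subtracting the first from the second: A + 2C = 2.
Subtracting the second from the third: A - 2C = 6.
Solving: C = -1, A = 4, then B = -8.
Hence w_{14} = 4·14 + (-8) + (-1)·1 = 47.

47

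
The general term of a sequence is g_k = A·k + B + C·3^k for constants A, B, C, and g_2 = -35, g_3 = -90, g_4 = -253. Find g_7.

-6574

At k = 2, 3, 4: 2A + B + 9C = -35; 3A + B + 27C = -90; 4A + B + 81C = -253.
Subtracting the first from the second: A + 18C = -55.
Subtracting the second from the third: A + 54C = -163.
Solving: C = -3, A = -1, then B = -6.
Hence g_7 = -1·7 + (-6) + (-3)·2187 = -6574.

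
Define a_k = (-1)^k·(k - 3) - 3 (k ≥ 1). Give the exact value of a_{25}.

(-1)^25 = -1; k - 3 at k=25 is 22; so a_{25} = -25.

-25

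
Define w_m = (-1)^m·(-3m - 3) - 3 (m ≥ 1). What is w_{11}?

(-1)^11 = -1; -3m - 3 at m=11 is -36; so w_{11} = 33.

33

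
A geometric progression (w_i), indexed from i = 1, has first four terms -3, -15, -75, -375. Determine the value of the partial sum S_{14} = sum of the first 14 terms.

-4577636718

Common ratio r = 5.
w_i = (-3)·5^(i-1).
S = (-3)·(5^14 - 1)/(5 - 1) = (-3)·(6103515625 - 1)/(4) = -4577636718.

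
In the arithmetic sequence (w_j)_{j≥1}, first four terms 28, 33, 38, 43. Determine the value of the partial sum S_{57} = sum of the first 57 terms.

9576

Common difference d = 5.
w_j = 28 + (j - 1)·5.
w_{57} = 308; S = 57·(28 + 308)/2 = 9576.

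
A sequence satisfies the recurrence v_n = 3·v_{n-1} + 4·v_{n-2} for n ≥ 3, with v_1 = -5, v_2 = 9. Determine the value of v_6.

825

Applying the relation repeatedly:
v_3 = 7; v_4 = 57; v_5 = 199; v_6 = 825.
(Characteristic roots are 4 and -1.)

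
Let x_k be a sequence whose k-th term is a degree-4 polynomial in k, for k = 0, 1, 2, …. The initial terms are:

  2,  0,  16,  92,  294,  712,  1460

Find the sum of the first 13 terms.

1st diffs: -2, 16, 76, 202, 418, 748.
2nd diffs: 18, 60, 126, 216, 330.
3rd diffs: 42, 66, 90, 114.
4th diffs: 24, 24, 24 (constant).
Newton forward-difference form: x_k = 2 + (-2)·C(k,1) + 18·C(k,2) + 42·C(k,3) + 24·C(k,4).
Continuing: …, 2676, 4522, 7184, 10872, …, x_{12} = 22286.
Summing k = 0..12 (13 terms) gives 65936.

65936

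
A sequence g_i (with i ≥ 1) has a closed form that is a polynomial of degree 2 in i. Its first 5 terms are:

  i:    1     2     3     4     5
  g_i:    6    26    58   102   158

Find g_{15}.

1st diffs: 20, 32, 44, 56.
2nd diffs: 12, 12, 12 (constant).
So g_i = 6i^2 + 2i - 2.
Evaluating at i = 15 gives g_{15} = 1378.

1378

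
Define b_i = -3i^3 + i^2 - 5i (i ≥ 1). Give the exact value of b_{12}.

-5100

b_{12} = -3·12^3 + 1·12^2 - 5·12 = -5100.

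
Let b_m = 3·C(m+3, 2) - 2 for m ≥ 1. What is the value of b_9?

C(12, 2) = 66, so b_9 = 196.

196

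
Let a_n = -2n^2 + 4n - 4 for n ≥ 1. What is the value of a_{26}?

a_{26} = -2·26^2 + 4·26 - 4 = -1252.

-1252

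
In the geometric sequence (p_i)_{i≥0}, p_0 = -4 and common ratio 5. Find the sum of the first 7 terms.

-78124

p_i = (-4)·5^(i-0).
S = (-4)·(5^7 - 1)/(5 - 1) = (-4)·(78125 - 1)/(4) = -78124.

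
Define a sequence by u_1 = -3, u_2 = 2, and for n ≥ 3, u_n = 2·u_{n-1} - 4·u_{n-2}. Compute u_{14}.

Applying the relation repeatedly:
u_3 = 16; u_4 = 24; u_5 = -16; …; u_{11} = -1024; u_{12} = -8192; u_{13} = -12288; u_{14} = 8192.

8192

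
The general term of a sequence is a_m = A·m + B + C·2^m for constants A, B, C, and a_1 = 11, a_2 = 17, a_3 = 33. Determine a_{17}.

655297

Write the equations: A + B + 2C = 11; 2A + B + 4C = 17; 3A + B + 8C = 33.
Subtracting the first from the second: A + 2C = 6.
Subtracting the second from the third: A + 4C = 16.
Solving: C = 5, A = -4, then B = 5.
Hence a_{17} = -4·17 + 5 + 5·131072 = 655297.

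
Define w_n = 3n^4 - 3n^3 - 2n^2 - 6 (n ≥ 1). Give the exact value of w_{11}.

39682

w_{11} = 3·11^4 - 3·11^3 - 2·11^2 - 6 = 39682.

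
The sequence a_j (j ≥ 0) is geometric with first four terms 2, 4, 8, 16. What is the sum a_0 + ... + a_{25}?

Common ratio r = 2.
a_j = 2·2^(j-0).
S = 2·(2^26 - 1)/(2 - 1) = 2·(67108864 - 1)/(1) = 134217726.

134217726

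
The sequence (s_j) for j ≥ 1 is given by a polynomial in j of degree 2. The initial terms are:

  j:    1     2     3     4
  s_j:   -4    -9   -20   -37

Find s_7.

1st diffs: -5, -11, -17.
2nd diffs: -6, -6 (constant).
Newton forward-difference form: s_j = -4 + (-5)·C(j-1,1) + (-6)·C(j-1,2).
At j = 7: j-1 = 6, so s_7 = -4 - 30 - 90 = -124.

-124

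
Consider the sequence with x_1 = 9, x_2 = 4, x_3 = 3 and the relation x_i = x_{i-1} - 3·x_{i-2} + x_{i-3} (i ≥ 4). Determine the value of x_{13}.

Step forward from the initial values:
x_4 = 0, x_5 = -5, x_6 = -2, x_7 = 13, x_8 = 14, x_9 = -27, x_{10} = -56, x_{11} = 39, x_{12} = 180, x_{13} = 7.

7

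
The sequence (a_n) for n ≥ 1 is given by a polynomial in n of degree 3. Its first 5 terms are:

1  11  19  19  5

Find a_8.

-181

1st diffs: 10, 8, 0, -14.
2nd diffs: -2, -8, -14.
3rd diffs: -6, -6 (constant).
Newton forward-difference form: a_n = 1 + 10·C(n-1,1) + (-2)·C(n-1,2) + (-6)·C(n-1,3).
At n = 8: n-1 = 7, so a_8 = 1 + 70 - 42 - 210 = -181.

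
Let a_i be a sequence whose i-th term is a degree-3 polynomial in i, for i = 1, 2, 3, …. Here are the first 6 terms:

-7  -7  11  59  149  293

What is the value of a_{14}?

1st diffs: 0, 18, 48, 90, 144.
2nd diffs: 18, 30, 42, 54.
3rd diffs: 12, 12, 12 (constant).
Newton forward-difference form: a_i = -7 + 18·C(i-1,2) + 12·C(i-1,3).
At i = 14: i-1 = 13, so a_{14} = -7 + 1404 + 3432 = 4829.

4829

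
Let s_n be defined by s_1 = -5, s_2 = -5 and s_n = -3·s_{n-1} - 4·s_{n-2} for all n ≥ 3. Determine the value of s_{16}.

280715

Iterate the recurrence:
s_3 = 35, s_4 = -85, s_5 = 115, …, s_{13} = 41395, s_{14} = -43205, s_{15} = -35965, s_{16} = 280715.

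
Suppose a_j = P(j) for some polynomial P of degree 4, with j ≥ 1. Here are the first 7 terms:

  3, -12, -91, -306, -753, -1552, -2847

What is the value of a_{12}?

-23482

1st diffs: -15, -79, -215, -447, -799, -1295.
2nd diffs: -64, -136, -232, -352, -496.
3rd diffs: -72, -96, -120, -144.
4th diffs: -24, -24, -24 (constant).
Newton forward-difference form: a_j = 3 + (-15)·C(j-1,1) + (-64)·C(j-1,2) + (-72)·C(j-1,3) + (-24)·C(j-1,4).
At j = 12: j-1 = 11, so a_{12} = 3 - 165 - 3520 - 11880 - 7920 = -23482.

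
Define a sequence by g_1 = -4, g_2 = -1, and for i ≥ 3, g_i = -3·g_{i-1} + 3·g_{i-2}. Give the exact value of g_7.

-1404

Compute successive terms:
g_3 = -9  g_4 = 24  g_5 = -99  g_6 = 369  g_7 = -1404.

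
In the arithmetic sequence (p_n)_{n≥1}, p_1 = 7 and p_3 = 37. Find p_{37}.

547

Common difference d = (37 - 7) / (3 - 1) = 15.
p_n = 7 + (n - 1)·15.
p_{37} = 7 + 36·15 = 547.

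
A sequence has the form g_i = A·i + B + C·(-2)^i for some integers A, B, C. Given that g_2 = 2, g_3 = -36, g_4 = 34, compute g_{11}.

Write the equations: 2A + B + 4C = 2; 3A + B - 8C = -36; 4A + B + 16C = 34.
Subtracting the first from the second: A - 12C = -38.
Subtracting the second from the third: A + 24C = 70.
Solving: C = 3, A = -2, then B = -6.
Hence g_{11} = -2·11 + (-6) + 3·(-2048) = -6172.

-6172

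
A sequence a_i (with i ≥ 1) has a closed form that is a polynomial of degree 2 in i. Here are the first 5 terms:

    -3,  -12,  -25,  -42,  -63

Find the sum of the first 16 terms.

-3368

1st diffs: -9, -13, -17, -21.
2nd diffs: -4, -4, -4 (constant).
Newton forward-difference form: a_i = -3 + (-9)·C(i-1,1) + (-4)·C(i-1,2).
Continuing: …, -88, -117, -150, -187, …, a_{16} = -558.
Summing i = 1..16 (16 terms) gives -3368.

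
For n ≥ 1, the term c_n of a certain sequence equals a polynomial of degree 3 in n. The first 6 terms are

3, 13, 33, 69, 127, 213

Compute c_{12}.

1653

1st diffs: 10, 20, 36, 58, 86.
2nd diffs: 10, 16, 22, 28.
3rd diffs: 6, 6, 6 (constant).
Newton forward-difference form: c_n = 3 + 10·C(n-1,1) + 10·C(n-1,2) + 6·C(n-1,3).
At n = 12: n-1 = 11, so c_{12} = 3 + 110 + 550 + 990 = 1653.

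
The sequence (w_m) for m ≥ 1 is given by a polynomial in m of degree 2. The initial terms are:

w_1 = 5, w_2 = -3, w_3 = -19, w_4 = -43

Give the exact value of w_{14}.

1st diffs: -8, -16, -24.
2nd diffs: -8, -8 (constant).
So w_m = -4m^2 + 4m + 5.
Evaluating at m = 14 gives w_{14} = -723.

-723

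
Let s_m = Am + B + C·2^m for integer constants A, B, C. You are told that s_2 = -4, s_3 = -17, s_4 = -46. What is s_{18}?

-1048516

Write the equations: 2A + B + 4C = -4; 3A + B + 8C = -17; 4A + B + 16C = -46.
Subtracting the first from the second: A + 4C = -13.
Subtracting the second from the third: A + 8C = -29.
Solving: C = -4, A = 3, then B = 6.
Therefore s_{18} = 54 + 6 + (-4)·262144 = -1048516.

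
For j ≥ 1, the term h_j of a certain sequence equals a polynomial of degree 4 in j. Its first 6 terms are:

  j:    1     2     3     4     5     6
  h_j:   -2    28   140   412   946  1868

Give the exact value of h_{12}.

1st diffs: 30, 112, 272, 534, 922.
2nd diffs: 82, 160, 262, 388.
3rd diffs: 78, 102, 126.
4th diffs: 24, 24 (constant).
So h_j = j^4 + 3j^3 - 2j^2 - 4.
Evaluating at j = 12 gives h_{12} = 25628.

25628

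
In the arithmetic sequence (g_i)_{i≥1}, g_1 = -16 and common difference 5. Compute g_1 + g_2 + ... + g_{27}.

1323

g_i = -16 + (i - 1)·5.
g_{27} = 114; S = 27·(-16 + 114)/2 = 1323.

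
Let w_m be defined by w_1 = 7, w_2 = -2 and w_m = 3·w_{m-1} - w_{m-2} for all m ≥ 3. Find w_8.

-1762

Applying the relation repeatedly:
w_3 = -13, w_4 = -37, w_5 = -98, w_6 = -257, w_7 = -673, w_8 = -1762.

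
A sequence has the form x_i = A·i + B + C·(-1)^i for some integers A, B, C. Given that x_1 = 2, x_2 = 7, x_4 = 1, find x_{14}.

-29

Plug in i = 1, 2, 4: A + B - C = 2; 2A + B + C = 7; 4A + B + C = 1.
Subtracting the first from the second: A + 2C = 5.
Subtracting the second from the third: 2A = -6.
Solving: C = 4, A = -3, then B = 9.
Therefore x_{14} = -42 + 9 + 4·1 = -29.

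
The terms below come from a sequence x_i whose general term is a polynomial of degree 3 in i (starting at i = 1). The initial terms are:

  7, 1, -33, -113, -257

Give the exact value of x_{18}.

-16143

1st diffs: -6, -34, -80, -144.
2nd diffs: -28, -46, -64.
3rd diffs: -18, -18 (constant).
Newton forward-difference form: x_i = 7 + (-6)·C(i-1,1) + (-28)·C(i-1,2) + (-18)·C(i-1,3).
At i = 18: i-1 = 17, so x_{18} = 7 - 102 - 3808 - 12240 = -16143.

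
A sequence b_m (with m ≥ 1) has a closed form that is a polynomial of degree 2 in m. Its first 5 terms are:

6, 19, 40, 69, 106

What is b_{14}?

799

1st diffs: 13, 21, 29, 37.
2nd diffs: 8, 8, 8 (constant).
Newton forward-difference form: b_m = 6 + 13·C(m-1,1) + 8·C(m-1,2).
At m = 14: m-1 = 13, so b_{14} = 6 + 169 + 624 = 799.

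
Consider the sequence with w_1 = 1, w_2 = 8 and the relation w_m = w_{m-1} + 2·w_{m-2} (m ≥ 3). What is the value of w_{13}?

w_3 = 10; w_4 = 26; w_5 = 46; …; w_{10} = 1538; w_{11} = 3070; w_{12} = 6146; w_{13} = 12286.
(Characteristic roots are 2 and -1.)

12286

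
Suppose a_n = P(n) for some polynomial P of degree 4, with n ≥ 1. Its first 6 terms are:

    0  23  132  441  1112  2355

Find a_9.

1st diffs: 23, 109, 309, 671, 1243.
2nd diffs: 86, 200, 362, 572.
3rd diffs: 114, 162, 210.
4th diffs: 48, 48 (constant).
Newton forward-difference form: a_n = 23·C(n-1,1) + 86·C(n-1,2) + 114·C(n-1,3) + 48·C(n-1,4).
At n = 9: n-1 = 8, so a_9 = 184 + 2408 + 6384 + 3360 = 12336.

12336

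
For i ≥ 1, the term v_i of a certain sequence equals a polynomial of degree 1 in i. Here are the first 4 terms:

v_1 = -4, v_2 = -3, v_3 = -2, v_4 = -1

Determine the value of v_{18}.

13

1st diffs: 1, 1, 1 (constant).
So v_i = i - 5.
Evaluating at i = 18 gives v_{18} = 13.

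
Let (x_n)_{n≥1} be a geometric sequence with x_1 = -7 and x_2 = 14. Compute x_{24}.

Common ratio r = -2.
x_n = (-7)·(-2)^(n-1).
x_{24} = (-7)·(-2)^23 = 58720256.

58720256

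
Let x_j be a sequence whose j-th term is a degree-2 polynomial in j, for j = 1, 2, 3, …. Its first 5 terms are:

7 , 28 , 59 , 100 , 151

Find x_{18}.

1st diffs: 21, 31, 41, 51.
2nd diffs: 10, 10, 10 (constant).
Newton forward-difference form: x_j = 7 + 21·C(j-1,1) + 10·C(j-1,2).
At j = 18: j-1 = 17, so x_{18} = 7 + 357 + 1360 = 1724.

1724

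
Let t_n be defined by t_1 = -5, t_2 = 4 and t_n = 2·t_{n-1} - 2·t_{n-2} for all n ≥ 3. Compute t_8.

Step forward from the initial values:
t_3 = 18;  t_4 = 28;  t_5 = 20;  t_6 = -16;  t_7 = -72;  t_8 = -112.

-112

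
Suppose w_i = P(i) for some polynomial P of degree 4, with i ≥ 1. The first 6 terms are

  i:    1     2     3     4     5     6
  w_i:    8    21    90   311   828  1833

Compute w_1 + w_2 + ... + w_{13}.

147550

1st diffs: 13, 69, 221, 517, 1005.
2nd diffs: 56, 152, 296, 488.
3rd diffs: 96, 144, 192.
4th diffs: 48, 48 (constant).
So w_i = 2i^4 - 4i^3 + 2i^2 + 5i + 3.
Continuing: …, 3566, 6315, 10416, 16253, …, w_{13} = 48740.
Summing i = 1..13 (13 terms) gives 147550.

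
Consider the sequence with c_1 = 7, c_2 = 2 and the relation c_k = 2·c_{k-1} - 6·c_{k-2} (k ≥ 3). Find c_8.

-1888

Iterate the recurrence:
c_3 = -38; c_4 = -88; c_5 = 52; c_6 = 632; c_7 = 952; c_8 = -1888.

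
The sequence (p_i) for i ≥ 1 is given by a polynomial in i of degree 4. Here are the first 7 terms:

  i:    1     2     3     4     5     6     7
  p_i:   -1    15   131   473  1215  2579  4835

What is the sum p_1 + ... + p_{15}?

363299

1st diffs: 16, 116, 342, 742, 1364, 2256.
2nd diffs: 100, 226, 400, 622, 892.
3rd diffs: 126, 174, 222, 270.
4th diffs: 48, 48, 48 (constant).
Newton forward-difference form: p_i = -1 + 16·C(i-1,1) + 100·C(i-1,2) + 126·C(i-1,3) + 48·C(i-1,4).
Continuing: …, 8301, 13343, 20375, 29859, …, p_{15} = 103235.
Summing i = 1..15 (15 terms) gives 363299.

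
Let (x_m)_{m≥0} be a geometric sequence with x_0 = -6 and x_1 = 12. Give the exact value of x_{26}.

-402653184

Common ratio r = -2.
x_m = (-6)·(-2)^(m-0).
x_{26} = (-6)·(-2)^26 = -402653184.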